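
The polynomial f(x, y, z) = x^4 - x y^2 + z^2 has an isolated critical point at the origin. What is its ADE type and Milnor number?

The Hessian of f at 0 is [[0, 0, 0], [0, 0, 0], [0, 0, 2]] with rank 1, so corank 2. A Groebner basis of the Jacobian ideal J(f) in C{x,y,z} is {x^3 - y^2/4, y^3, x*y, z}; counting standard monomials gives mu = 5. Corank 2; j^3 = -x*y^2 has shape L^2 M (L != M), so D-series; mu = 5 gives D_5.

Type D_{5}, Milnor number mu = 5.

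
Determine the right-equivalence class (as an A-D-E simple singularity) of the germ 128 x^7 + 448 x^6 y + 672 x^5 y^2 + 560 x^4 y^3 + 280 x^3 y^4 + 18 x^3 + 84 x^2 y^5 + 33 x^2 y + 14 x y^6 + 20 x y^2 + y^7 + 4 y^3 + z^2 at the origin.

The Hessian of f at 0 has rank 1. Corank 2; j^3 = (2*x + y)*(3*x + 2*y)^2 has shape L^2 M (L != M), so D-series; mu = 8 gives D_8.

D_8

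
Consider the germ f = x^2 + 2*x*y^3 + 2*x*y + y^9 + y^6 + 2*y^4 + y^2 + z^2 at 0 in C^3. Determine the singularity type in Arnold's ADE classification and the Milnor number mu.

Type A8, Milnor number mu = 8.

The Hessian of f at 0 is [[2, 2, 0], [2, 2, 0], [0, 0, 2]] with rank 2, so corank 1. A Groebner basis of the Jacobian ideal J(f) in C{x,y,z} is {x^2*y^2 - 2*x^2 - 3*x*y - y^2, x^3 + 3*x^2*y + 3*x*y^2 - x - y, x + y^3 + y, z}; counting standard monomials gives mu = 8. Corank 1: A-series; mu = 8 gives A_8.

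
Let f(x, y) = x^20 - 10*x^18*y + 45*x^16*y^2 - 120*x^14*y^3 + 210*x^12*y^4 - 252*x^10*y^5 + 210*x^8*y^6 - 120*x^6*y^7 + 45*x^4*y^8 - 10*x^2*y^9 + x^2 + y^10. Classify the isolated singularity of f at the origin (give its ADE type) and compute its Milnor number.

Type A9, Milnor number mu = 9.

The Hessian of f at 0 is [[2, 0], [0, 0]] with rank 1, so corank 1. A Groebner basis of the Jacobian ideal J(f) in C{x,y} is {y^9, x}; counting standard monomials gives mu = 9. Corank 1: A-series; mu = 9 gives A_9.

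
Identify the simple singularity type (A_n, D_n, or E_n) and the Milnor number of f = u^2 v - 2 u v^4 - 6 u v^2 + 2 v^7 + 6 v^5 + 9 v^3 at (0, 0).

Type D8, Milnor number mu = 8.

The Hessian of f at 0 has rank 0. Corank 2; j^3 = v*(u - 3*v)^2 has shape L^2 M (L != M), so D-series; mu = 8 gives D_8.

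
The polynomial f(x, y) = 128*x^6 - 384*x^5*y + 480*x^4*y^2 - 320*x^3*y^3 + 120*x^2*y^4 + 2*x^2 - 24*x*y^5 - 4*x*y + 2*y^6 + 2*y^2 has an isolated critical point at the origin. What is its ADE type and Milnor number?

Type A5, Milnor number mu = 5.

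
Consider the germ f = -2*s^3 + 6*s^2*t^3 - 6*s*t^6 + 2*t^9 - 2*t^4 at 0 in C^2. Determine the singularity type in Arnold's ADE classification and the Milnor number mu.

Type E_6, Milnor number mu = 6.

The Hessian of f at 0 is [[0, 0], [0, 0]] with rank 0, so corank 2. A Groebner basis of the Jacobian ideal J(f) in C{s,t} is {t^3, s^2}; counting standard monomials gives mu = 6. Corank 2; j^3 = -2*s^3 is a perfect cube, so E-series; the 4-jet and mu = 6 give E_6.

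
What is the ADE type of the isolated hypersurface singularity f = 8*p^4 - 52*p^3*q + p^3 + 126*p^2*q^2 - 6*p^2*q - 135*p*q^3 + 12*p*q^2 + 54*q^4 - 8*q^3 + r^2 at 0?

The Hessian of f at 0 is [[0, 0, 0], [0, 0, 0], [0, 0, 2]] with rank 1, so corank 2. A Groebner basis of the Jacobian ideal J(f) in C{p,q,r} is {3*p^2/4 - 3*p*q + q^4 + q^3/4 + 3*q^2, p^3 + 21*p^2/2 - 42*p*q - 9*q^3/2 + 42*q^2, p^2*q + 15*p^2/4 - 15*p*q - 11*q^3/4 + 15*q^2, p^2 + p*q^2 - 4*p*q - 5*q^3/3 + 4*q^2, r}; counting standard monomials gives mu = 7. Corank 2; j^3 = (p - 2*q)^3 is a perfect cube, so E-series; the 4-jet and mu = 7 give E_7.

E7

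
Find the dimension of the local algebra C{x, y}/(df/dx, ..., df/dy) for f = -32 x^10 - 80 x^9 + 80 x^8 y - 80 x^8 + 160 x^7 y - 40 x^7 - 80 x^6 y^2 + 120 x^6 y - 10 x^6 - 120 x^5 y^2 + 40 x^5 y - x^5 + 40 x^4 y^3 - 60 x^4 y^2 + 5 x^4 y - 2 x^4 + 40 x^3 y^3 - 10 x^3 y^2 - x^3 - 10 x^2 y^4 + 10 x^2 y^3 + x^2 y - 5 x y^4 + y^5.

The Hessian of f at 0 has rank 0. Corank 2; j^3 = -x^2*(x - y) has shape L^2 M (L != M), so D-series; mu = 6 gives D_6.

6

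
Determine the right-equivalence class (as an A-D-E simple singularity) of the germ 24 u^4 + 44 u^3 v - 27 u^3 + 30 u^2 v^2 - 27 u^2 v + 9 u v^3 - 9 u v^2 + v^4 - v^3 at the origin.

E_{7}

The Hessian of f at 0 has rank 0. Corank 2; j^3 = -(3*u + v)^3 is a perfect cube, so E-series; the 4-jet and mu = 7 give E_7.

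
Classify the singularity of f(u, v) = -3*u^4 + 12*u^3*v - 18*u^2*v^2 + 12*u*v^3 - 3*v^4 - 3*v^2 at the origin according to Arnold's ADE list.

A_3

The Hessian of f at 0 is [[0, 0], [0, -6]] with rank 1, so corank 1. A Groebner basis of the Jacobian ideal J(f) in C{u,v} is {u^3, v}; counting standard monomials gives mu = 3. Corank 1: A-series; mu = 3 gives A_3.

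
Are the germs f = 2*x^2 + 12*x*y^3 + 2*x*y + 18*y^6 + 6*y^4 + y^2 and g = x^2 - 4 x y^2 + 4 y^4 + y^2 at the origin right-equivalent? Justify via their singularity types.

Yes.

The Hessian of f at 0 is [[4, 2], [2, 2]] with rank 2, so corank 0. A Groebner basis of the Jacobian ideal J(f) in C{x,y} is {x, y}; counting standard monomials gives mu = 1. Corank 0: nondegenerate Morse point, so A_1. The Hessian of g at 0 is [[2, 0], [0, 2]] with rank 2, so corank 0. A Groebner basis of the Jacobian ideal J(g) in C{x,y} is {x, y}; counting standard monomials gives mu = 1. Corank 0: nondegenerate Morse point, so A_1. Both have type A_1, hence right-equivalent.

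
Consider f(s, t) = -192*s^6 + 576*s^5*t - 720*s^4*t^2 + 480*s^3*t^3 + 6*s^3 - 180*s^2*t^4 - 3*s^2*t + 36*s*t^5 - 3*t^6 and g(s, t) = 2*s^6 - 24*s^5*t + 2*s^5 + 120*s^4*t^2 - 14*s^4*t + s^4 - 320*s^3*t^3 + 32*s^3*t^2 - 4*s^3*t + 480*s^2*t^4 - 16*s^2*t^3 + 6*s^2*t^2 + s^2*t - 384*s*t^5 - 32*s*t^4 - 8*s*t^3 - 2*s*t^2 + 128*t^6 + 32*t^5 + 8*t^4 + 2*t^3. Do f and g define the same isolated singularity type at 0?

The Hessian of f at 0 is [[0, 0], [0, 0]] with rank 0, so corank 2. A Groebner basis of the Jacobian ideal J(f) in C{s,t} is {s*t/12 + t^5, s*t^2, s^2 - s*t/2}; counting standard monomials gives mu = 7. Corank 2; j^3 = 3*s^2*(2*s - t) has shape L^2 M (L != M), so D-series; mu = 7 gives D_7. The Hessian of g at 0 is [[0, 0], [0, 0]] with rank 0, so corank 2. A Groebner basis of the Jacobian ideal J(g) in C{s,t} is {t^3, s^2 + 2*t^2, s*t - t^2}; counting standard monomials gives mu = 4. Corank 2; j^3 = t*(s^2 - 2*s*t + 2*t^2) splits into three distinct lines over C (the quadratic factor has nonzero discriminant), so D_4. f is D_7 but g is D_4, hence not right-equivalent.

No.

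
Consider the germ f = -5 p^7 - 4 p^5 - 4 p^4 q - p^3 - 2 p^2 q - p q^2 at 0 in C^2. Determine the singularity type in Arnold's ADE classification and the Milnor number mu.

The Hessian of f at 0 has rank 0. Corank 2; j^3 = -p*(p + q)^2 has shape L^2 M (L != M), so D-series; mu = 8 gives D_8.

Type D_{8}, Milnor number mu = 8.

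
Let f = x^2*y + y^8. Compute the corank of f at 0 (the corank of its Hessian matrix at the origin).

2

Hessian at 0 has rank 0.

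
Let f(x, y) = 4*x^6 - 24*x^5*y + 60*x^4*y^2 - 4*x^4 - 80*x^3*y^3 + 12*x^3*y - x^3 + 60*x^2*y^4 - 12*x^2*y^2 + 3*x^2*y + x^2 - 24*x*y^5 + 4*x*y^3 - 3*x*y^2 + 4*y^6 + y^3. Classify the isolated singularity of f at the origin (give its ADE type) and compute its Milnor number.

The Hessian of f at 0 has rank 1. Corank 1: A-series; mu = 2 gives A_2.

Type A_2, Milnor number mu = 2.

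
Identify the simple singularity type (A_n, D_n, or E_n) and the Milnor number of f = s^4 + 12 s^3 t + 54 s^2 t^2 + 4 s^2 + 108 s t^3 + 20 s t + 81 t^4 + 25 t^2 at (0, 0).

The Hessian of f at 0 is [[8, 20], [20, 50]] with rank 1, so corank 1. A Groebner basis of the Jacobian ideal J(f) in C{s,t} is {t^3, s + 5*t/2}; counting standard monomials gives mu = 3. Corank 1: A-series; mu = 3 gives A_3.

Type A_3, Milnor number mu = 3.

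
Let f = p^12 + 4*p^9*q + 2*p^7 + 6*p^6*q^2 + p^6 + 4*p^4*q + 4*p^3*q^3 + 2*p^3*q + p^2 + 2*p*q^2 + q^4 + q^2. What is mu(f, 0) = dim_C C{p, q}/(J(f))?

The Hessian of f at 0 has rank 2. Corank 0: nondegenerate Morse point, so A_1.

1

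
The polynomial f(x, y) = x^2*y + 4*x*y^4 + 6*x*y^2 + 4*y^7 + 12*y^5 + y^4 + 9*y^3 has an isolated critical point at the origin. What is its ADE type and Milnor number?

The Hessian of f at 0 has rank 0. Corank 2; j^3 = y*(x + 3*y)^2 has shape L^2 M (L != M), so D-series; mu = 5 gives D_5.

Type D5, Milnor number mu = 5.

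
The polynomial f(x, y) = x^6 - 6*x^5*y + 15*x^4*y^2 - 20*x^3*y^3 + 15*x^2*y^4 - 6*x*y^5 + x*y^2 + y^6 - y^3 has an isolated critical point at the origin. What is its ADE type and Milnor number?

Type D_{7}, Milnor number mu = 7.

The Hessian of f at 0 has rank 0. Corank 2; j^3 = y^2*(x - y) has shape L^2 M (L != M), so D-series; mu = 7 gives D_7.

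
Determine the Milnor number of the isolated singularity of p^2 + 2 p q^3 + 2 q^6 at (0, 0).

5

The Hessian of f at 0 has rank 1. Corank 1: A-series; mu = 5 gives A_5.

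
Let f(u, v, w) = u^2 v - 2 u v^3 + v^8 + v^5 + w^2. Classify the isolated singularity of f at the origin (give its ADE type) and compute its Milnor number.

Type D9, Milnor number mu = 9.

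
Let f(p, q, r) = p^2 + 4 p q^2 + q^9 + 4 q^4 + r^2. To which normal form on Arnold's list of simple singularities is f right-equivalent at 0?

A_{8}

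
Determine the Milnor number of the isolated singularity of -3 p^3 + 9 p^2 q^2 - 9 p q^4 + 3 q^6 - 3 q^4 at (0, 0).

6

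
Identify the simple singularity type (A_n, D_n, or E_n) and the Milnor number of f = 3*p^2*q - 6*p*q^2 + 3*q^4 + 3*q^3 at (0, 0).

Type D_{5}, Milnor number mu = 5.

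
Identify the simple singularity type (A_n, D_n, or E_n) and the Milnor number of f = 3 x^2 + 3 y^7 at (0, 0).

The Hessian of f at 0 has rank 1. Corank 1: A-series; mu = 6 gives A_6.

Type A_6, Milnor number mu = 6.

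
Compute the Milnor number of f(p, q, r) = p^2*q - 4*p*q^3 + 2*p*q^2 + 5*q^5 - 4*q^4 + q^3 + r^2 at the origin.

The Hessian of f at 0 has rank 1. Corank 2; j^3 = q*(p + q)^2 has shape L^2 M (L != M), so D-series; mu = 6 gives D_6.

6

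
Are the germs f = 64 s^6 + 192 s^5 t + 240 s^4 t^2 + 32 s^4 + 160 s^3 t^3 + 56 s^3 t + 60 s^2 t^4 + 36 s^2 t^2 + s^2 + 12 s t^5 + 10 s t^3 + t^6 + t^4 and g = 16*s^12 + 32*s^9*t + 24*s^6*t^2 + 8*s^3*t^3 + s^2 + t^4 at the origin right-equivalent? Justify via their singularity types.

The Hessian of f at 0 has rank 1. Corank 1: A-series; mu = 3 gives A_3. The Hessian of g at 0 has rank 1. Corank 1: A-series; mu = 3 gives A_3. Both have type A_3, hence right-equivalent.

Yes.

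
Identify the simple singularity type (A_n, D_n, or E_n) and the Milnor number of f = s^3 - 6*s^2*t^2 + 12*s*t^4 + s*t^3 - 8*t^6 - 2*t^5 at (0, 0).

The Hessian of f at 0 is [[0, 0], [0, 0]] with rank 0, so corank 2. A Groebner basis of the Jacobian ideal J(f) in C{s,t} is {-s^2/4 + t^4 - t^3/12, s^3, s^2*t + s^2/12 + t^3/36, -s^2/2 + s*t^2 - t^3/6}; counting standard monomials gives mu = 7. Corank 2; j^3 = s^3 is a perfect cube, so E-series; the 4-jet and mu = 7 give E_7.

Type E_{7}, Milnor number mu = 7.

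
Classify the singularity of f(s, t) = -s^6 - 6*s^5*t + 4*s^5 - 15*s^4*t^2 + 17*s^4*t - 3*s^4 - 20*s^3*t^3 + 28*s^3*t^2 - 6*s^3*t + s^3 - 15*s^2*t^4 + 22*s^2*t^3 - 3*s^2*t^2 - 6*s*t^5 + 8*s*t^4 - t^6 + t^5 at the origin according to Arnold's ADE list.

E_{8}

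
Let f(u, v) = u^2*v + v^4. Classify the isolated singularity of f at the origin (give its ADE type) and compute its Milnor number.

The Hessian of f at 0 has rank 0. Corank 2; j^3 = u^2*v has shape L^2 M (L != M), so D-series; mu = 5 gives D_5.

Type D5, Milnor number mu = 5.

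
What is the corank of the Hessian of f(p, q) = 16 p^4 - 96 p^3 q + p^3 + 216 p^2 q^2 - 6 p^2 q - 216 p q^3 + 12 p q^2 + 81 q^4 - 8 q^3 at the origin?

2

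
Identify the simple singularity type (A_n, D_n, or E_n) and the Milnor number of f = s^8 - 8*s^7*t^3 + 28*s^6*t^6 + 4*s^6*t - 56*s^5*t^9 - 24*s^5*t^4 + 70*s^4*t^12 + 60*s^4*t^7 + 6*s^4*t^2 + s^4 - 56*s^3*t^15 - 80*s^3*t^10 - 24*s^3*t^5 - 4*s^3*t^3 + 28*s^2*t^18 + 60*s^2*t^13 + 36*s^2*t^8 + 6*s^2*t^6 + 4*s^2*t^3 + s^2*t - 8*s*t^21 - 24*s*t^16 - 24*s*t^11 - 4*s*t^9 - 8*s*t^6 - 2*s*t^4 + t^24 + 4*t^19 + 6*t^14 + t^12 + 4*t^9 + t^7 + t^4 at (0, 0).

Type D_{5}, Milnor number mu = 5.

The Hessian of f at 0 is [[0, 0], [0, 0]] with rank 0, so corank 2. A Groebner basis of the Jacobian ideal J(f) in C{s,t} is {s^3, s^2/4 + t^3, s*t}; counting standard monomials gives mu = 5. Corank 2; j^3 = s^2*t has shape L^2 M (L != M), so D-series; mu = 5 gives D_5.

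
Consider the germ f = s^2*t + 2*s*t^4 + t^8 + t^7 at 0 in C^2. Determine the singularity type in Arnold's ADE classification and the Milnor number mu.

Type D_9, Milnor number mu = 9.

The Hessian of f at 0 has rank 0. Corank 2; j^3 = s^2*t has shape L^2 M (L != M), so D-series; mu = 9 gives D_9.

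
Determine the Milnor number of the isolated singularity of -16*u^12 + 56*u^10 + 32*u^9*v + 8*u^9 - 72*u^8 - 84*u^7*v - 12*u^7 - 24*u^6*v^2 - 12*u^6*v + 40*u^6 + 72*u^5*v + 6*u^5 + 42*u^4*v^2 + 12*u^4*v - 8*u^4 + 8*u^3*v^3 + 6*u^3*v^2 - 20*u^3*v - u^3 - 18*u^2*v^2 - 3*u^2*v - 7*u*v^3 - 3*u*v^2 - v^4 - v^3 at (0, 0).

7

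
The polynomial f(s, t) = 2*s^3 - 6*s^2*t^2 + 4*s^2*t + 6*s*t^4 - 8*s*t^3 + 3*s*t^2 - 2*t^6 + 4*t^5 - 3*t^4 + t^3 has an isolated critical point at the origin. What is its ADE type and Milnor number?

Type D4, Milnor number mu = 4.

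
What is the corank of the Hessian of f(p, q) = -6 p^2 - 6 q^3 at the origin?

1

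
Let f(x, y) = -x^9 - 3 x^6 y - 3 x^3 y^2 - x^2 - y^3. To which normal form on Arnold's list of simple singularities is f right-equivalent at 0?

The Hessian of f at 0 is [[-2, 0], [0, 0]] with rank 1, so corank 1. A Groebner basis of the Jacobian ideal J(f) in C{x,y} is {y^2, x}; counting standard monomials gives mu = 2. Corank 1: A-series; mu = 2 gives A_2.

A2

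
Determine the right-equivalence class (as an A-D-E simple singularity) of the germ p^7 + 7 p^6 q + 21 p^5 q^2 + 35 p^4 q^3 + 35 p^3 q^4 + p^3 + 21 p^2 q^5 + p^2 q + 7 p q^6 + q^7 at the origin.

D_8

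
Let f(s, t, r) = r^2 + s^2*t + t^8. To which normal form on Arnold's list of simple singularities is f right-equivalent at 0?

The Hessian of f at 0 has rank 1. Corank 2; j^3 = s^2*t has shape L^2 M (L != M), so D-series; mu = 9 gives D_9.

D9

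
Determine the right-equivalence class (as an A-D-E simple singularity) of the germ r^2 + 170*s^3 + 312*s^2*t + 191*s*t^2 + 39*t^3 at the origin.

D_4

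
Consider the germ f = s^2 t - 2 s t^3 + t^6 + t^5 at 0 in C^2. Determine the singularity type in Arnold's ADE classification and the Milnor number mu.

Type D_7, Milnor number mu = 7.

The Hessian of f at 0 has rank 0. Corank 2; j^3 = s^2*t has shape L^2 M (L != M), so D-series; mu = 7 gives D_7.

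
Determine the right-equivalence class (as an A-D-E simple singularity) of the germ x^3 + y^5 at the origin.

E8

The Hessian of f at 0 is [[0, 0], [0, 0]] with rank 0, so corank 2. A Groebner basis of the Jacobian ideal J(f) in C{x,y} is {y^4, x^2}; counting standard monomials gives mu = 8. Corank 2; j^3 = x^3 is a perfect cube, so E-series; the 5-jet and mu = 8 give E_8.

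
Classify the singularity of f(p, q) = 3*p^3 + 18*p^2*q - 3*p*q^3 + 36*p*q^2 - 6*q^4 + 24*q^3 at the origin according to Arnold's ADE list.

E_7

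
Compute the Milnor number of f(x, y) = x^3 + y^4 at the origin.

6

The Hessian of f at 0 has rank 0. Corank 2; j^3 = x^3 is a perfect cube, so E-series; the 4-jet and mu = 6 give E_6.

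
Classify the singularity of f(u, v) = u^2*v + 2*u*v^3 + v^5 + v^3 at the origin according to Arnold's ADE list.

The Hessian of f at 0 has rank 0. Corank 2; j^3 = v*(u^2 + v^2) splits into three distinct lines over C (the quadratic factor has nonzero discriminant), so D_4.

D_4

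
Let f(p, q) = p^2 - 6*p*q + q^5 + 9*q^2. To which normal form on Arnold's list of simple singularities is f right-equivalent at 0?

A4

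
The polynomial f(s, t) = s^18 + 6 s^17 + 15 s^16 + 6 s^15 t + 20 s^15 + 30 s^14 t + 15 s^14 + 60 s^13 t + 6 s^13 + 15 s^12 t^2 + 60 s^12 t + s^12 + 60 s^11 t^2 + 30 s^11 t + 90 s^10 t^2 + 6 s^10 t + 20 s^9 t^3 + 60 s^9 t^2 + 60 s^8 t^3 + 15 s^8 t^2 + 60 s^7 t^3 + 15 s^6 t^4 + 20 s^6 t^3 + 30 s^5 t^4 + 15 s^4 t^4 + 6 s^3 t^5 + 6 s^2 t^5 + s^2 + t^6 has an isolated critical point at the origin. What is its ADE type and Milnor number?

Type A5, Milnor number mu = 5.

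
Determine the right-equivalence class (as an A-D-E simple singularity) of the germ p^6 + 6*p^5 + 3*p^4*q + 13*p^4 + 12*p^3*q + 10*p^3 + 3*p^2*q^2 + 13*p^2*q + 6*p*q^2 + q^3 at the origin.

D4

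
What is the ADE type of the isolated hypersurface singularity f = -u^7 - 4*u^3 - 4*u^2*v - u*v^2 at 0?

The Hessian of f at 0 has rank 0. Corank 2; j^3 = -u*(2*u + v)^2 has shape L^2 M (L != M), so D-series; mu = 8 gives D_8.

D8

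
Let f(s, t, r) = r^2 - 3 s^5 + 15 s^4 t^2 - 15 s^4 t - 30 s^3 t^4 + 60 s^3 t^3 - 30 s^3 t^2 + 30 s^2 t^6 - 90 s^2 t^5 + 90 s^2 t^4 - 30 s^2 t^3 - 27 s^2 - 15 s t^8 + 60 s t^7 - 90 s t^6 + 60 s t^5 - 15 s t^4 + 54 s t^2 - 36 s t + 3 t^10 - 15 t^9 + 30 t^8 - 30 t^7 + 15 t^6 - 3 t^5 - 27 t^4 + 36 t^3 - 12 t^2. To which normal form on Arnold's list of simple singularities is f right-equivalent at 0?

The Hessian of f at 0 has rank 2. Corank 1: A-series; mu = 4 gives A_4.

A4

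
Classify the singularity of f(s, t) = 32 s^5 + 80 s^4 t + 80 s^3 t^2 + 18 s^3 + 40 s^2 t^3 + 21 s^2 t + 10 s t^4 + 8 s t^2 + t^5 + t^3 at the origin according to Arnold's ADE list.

D_6

The Hessian of f at 0 has rank 0. Corank 2; j^3 = (2*s + t)*(3*s + t)^2 has shape L^2 M (L != M), so D-series; mu = 6 gives D_6.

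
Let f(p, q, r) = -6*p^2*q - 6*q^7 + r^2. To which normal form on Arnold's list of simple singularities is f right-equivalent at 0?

The Hessian of f at 0 has rank 1. Corank 2; j^3 = -6*p^2*q has shape L^2 M (L != M), so D-series; mu = 8 gives D_8.

D8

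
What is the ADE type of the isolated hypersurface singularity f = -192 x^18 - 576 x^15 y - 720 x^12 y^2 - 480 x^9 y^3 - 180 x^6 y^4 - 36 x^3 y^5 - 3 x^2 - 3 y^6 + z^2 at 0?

A_{5}

The Hessian of f at 0 has rank 2. Corank 1: A-series; mu = 5 gives A_5.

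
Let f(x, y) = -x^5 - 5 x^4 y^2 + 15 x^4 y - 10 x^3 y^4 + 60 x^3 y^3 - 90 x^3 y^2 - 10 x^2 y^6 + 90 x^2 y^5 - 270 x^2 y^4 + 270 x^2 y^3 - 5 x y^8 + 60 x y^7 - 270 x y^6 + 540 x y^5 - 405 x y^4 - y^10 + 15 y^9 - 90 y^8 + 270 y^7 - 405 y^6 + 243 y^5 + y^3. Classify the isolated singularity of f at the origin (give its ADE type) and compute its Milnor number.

Type E_8, Milnor number mu = 8.

The Hessian of f at 0 has rank 0. Corank 2; j^3 = y^3 is a perfect cube, so E-series; the 5-jet and mu = 8 give E_8.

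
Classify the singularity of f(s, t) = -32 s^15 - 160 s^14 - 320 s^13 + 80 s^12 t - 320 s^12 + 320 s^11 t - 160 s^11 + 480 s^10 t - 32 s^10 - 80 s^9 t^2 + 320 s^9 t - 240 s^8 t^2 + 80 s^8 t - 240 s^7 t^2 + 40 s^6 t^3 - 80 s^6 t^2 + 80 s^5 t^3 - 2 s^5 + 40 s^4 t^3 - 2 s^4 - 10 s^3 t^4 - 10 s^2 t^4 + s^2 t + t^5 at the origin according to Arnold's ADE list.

The Hessian of f at 0 has rank 0. Corank 2; j^3 = s^2*t has shape L^2 M (L != M), so D-series; mu = 6 gives D_6.

D_{6}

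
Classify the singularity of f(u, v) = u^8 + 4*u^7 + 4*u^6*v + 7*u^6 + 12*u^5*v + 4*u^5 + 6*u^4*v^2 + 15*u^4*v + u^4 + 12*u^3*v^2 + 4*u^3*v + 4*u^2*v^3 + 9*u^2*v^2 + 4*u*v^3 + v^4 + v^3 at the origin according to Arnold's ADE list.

The Hessian of f at 0 has rank 0. Corank 2; j^3 = v^3 is a perfect cube, so E-series; the 4-jet and mu = 6 give E_6.

E6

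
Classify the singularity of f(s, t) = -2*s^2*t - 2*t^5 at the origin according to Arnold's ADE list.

The Hessian of f at 0 is [[0, 0], [0, 0]] with rank 0, so corank 2. A Groebner basis of the Jacobian ideal J(f) in C{s,t} is {s^2/5 + t^4, s^3, s*t}; counting standard monomials gives mu = 6. Corank 2; j^3 = -2*s^2*t has shape L^2 M (L != M), so D-series; mu = 6 gives D_6.

D_{6}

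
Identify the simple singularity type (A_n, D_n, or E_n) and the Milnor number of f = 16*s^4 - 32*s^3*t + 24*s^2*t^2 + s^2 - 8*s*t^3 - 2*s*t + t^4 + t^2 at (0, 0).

The Hessian of f at 0 is [[2, -2], [-2, 2]] with rank 1, so corank 1. A Groebner basis of the Jacobian ideal J(f) in C{s,t} is {t^3, s - t}; counting standard monomials gives mu = 3. Corank 1: A-series; mu = 3 gives A_3.

Type A_3, Milnor number mu = 3.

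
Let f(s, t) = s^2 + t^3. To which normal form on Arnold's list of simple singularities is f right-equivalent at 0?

The Hessian of f at 0 is [[2, 0], [0, 0]] with rank 1, so corank 1. A Groebner basis of the Jacobian ideal J(f) in C{s,t} is {t^2, s}; counting standard monomials gives mu = 2. Corank 1: A-series; mu = 2 gives A_2.

A2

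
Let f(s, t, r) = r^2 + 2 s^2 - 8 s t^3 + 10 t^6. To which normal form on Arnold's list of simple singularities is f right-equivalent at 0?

A_{5}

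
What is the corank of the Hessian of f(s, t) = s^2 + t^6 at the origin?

The Hessian at 0 is [[2, 0], [0, 0]] of rank 1; hence corank 1.

1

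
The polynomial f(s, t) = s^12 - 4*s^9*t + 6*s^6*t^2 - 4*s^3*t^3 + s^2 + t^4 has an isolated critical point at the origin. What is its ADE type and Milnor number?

Type A3, Milnor number mu = 3.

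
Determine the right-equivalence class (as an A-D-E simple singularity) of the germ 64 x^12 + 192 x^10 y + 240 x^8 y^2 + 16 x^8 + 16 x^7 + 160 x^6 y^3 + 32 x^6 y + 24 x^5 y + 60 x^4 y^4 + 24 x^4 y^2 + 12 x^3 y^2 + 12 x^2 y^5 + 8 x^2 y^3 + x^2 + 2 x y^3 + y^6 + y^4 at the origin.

The Hessian of f at 0 is [[2, 0], [0, 0]] with rank 1, so corank 1. A Groebner basis of the Jacobian ideal J(f) in C{x,y} is {y^3, x}; counting standard monomials gives mu = 3. Corank 1: A-series; mu = 3 gives A_3.

A_{3}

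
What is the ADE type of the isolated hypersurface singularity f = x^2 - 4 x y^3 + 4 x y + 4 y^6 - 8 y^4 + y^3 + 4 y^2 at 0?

The Hessian of f at 0 has rank 1. Corank 1: A-series; mu = 2 gives A_2.

A_2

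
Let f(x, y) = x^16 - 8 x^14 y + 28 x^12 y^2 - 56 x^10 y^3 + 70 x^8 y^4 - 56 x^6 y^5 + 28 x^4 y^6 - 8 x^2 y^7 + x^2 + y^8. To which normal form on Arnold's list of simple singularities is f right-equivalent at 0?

The Hessian of f at 0 has rank 1. Corank 1: A-series; mu = 7 gives A_7.

A_{7}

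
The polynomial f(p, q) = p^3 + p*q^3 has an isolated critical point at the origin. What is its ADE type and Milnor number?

The Hessian of f at 0 is [[0, 0], [0, 0]] with rank 0, so corank 2. A Groebner basis of the Jacobian ideal J(f) in C{p,q} is {p^3, p*q^2, 3*p^2 + q^3}; counting standard monomials gives mu = 7. Corank 2; j^3 = p^3 is a perfect cube, so E-series; the 4-jet and mu = 7 give E_7.

Type E7, Milnor number mu = 7.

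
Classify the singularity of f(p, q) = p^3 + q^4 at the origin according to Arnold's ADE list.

E6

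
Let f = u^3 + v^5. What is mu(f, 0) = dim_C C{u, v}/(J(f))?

8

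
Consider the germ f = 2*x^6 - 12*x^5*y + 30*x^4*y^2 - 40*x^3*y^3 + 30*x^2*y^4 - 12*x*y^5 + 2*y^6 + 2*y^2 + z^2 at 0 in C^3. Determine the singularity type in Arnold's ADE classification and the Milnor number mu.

Type A5, Milnor number mu = 5.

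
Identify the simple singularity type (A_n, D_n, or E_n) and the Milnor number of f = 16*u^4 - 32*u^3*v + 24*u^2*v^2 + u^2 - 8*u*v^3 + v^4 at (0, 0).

The Hessian of f at 0 has rank 1. Corank 1: A-series; mu = 3 gives A_3.

Type A_3, Milnor number mu = 3.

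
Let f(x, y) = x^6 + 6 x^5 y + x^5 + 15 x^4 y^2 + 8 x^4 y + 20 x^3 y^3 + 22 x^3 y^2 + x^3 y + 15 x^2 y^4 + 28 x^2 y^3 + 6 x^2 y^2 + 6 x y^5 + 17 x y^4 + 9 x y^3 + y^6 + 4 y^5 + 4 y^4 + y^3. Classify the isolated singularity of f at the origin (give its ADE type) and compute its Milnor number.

The Hessian of f at 0 has rank 0. Corank 2; j^3 = y^3 is a perfect cube, so E-series; the 4-jet and mu = 7 give E_7.

Type E7, Milnor number mu = 7.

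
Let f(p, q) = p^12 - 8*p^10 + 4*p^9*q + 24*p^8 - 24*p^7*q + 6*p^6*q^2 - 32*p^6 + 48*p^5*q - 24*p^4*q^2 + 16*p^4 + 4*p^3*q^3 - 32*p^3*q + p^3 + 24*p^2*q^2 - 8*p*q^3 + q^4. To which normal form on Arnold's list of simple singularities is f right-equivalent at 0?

E_6

The Hessian of f at 0 has rank 0. Corank 2; j^3 = p^3 is a perfect cube, so E-series; the 4-jet and mu = 6 give E_6.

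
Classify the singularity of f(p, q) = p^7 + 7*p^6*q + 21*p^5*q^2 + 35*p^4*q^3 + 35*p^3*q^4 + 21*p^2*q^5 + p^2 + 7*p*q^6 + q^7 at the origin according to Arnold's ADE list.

A_6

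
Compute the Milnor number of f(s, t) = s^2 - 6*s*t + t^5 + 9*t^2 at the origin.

The Hessian of f at 0 has rank 1. Corank 1: A-series; mu = 4 gives A_4.

4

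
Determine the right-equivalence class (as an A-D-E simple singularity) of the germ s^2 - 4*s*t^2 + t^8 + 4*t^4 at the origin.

The Hessian of f at 0 is [[2, 0], [0, 0]] with rank 1, so corank 1. A Groebner basis of the Jacobian ideal J(f) in C{s,t} is {s^4, s^3*t, -s/2 + t^2}; counting standard monomials gives mu = 7. Corank 1: A-series; mu = 7 gives A_7.

A_7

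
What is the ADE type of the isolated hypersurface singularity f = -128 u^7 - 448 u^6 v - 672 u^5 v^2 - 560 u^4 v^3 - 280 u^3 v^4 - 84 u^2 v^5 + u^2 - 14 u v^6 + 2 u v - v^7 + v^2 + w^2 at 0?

The Hessian of f at 0 is [[2, 2, 0], [2, 2, 0], [0, 0, 2]] with rank 2, so corank 1. A Groebner basis of the Jacobian ideal J(f) in C{u,v,w} is {v^6, u + v, w}; counting standard monomials gives mu = 6. Corank 1: A-series; mu = 6 gives A_6.

A_6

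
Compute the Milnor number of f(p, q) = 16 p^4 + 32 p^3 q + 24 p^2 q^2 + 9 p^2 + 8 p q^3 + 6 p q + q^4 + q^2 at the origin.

3

The Hessian of f at 0 has rank 1. Corank 1: A-series; mu = 3 gives A_3.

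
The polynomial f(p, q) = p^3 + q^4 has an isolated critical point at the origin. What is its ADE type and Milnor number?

Type E_6, Milnor number mu = 6.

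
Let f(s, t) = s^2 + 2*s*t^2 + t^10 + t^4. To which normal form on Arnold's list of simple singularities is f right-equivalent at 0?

The Hessian of f at 0 is [[2, 0], [0, 0]] with rank 1, so corank 1. A Groebner basis of the Jacobian ideal J(f) in C{s,t} is {s^5, s^4*t, s + t^2}; counting standard monomials gives mu = 9. Corank 1: A-series; mu = 9 gives A_9.

A9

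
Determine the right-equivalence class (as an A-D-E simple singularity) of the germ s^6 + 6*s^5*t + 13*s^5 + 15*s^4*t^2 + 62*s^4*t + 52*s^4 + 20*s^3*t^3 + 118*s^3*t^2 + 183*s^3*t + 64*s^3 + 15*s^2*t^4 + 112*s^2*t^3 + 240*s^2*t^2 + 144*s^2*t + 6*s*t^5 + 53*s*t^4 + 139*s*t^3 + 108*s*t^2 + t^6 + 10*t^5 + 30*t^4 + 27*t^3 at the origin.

The Hessian of f at 0 has rank 0. Corank 2; j^3 = (4*s + 3*t)^3 is a perfect cube, so E-series; the 4-jet and mu = 7 give E_7.

E_{7}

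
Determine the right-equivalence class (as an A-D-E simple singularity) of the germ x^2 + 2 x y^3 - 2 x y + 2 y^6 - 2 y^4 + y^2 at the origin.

A_5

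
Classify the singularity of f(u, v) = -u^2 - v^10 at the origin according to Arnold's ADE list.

The Hessian of f at 0 has rank 1. Corank 1: A-series; mu = 9 gives A_9.

A_{9}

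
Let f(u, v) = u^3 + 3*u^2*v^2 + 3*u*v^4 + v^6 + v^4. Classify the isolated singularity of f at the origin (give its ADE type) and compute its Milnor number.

Type E_{6}, Milnor number mu = 6.

The Hessian of f at 0 has rank 0. Corank 2; j^3 = u^3 is a perfect cube, so E-series; the 4-jet and mu = 6 give E_6.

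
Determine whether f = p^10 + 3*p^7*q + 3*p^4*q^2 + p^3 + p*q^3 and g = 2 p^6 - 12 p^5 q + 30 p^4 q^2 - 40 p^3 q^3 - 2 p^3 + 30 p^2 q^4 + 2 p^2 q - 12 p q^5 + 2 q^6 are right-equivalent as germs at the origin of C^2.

No.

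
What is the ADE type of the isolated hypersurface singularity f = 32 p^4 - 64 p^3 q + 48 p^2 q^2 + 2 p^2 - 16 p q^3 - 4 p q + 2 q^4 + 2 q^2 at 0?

A3

The Hessian of f at 0 has rank 1. Corank 1: A-series; mu = 3 gives A_3.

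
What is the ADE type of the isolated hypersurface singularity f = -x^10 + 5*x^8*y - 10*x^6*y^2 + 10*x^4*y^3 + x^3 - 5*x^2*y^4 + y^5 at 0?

E_8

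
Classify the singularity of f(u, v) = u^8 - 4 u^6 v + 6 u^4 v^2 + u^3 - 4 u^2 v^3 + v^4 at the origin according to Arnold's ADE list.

E_{6}

The Hessian of f at 0 has rank 0. Corank 2; j^3 = u^3 is a perfect cube, so E-series; the 4-jet and mu = 6 give E_6.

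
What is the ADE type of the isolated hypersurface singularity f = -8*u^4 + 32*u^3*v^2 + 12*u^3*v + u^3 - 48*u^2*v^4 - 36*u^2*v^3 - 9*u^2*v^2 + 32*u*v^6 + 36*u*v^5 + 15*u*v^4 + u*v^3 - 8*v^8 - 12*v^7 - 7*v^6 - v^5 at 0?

E_{7}

The Hessian of f at 0 is [[0, 0], [0, 0]] with rank 0, so corank 2. A Groebner basis of the Jacobian ideal J(f) in C{u,v} is {u^2/3 + v^4 + v^3/9, u^3, u^2*v - u^2/9 - v^3/27, -u^2/9 + u*v^2 - v^3/27}; counting standard monomials gives mu = 7. Corank 2; j^3 = u^3 is a perfect cube, so E-series; the 4-jet and mu = 7 give E_7.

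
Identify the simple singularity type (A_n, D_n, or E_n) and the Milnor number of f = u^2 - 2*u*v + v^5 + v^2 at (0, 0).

The Hessian of f at 0 is [[2, -2], [-2, 2]] with rank 1, so corank 1. A Groebner basis of the Jacobian ideal J(f) in C{u,v} is {v^4, u - v}; counting standard monomials gives mu = 4. Corank 1: A-series; mu = 4 gives A_4.

Type A_{4}, Milnor number mu = 4.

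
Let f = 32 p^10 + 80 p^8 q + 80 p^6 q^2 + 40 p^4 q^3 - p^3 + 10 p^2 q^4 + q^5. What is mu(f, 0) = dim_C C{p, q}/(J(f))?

The Hessian of f at 0 is [[0, 0], [0, 0]] with rank 0, so corank 2. A Groebner basis of the Jacobian ideal J(f) in C{p,q} is {q^4, p^2}; counting standard monomials gives mu = 8. Corank 2; j^3 = -p^3 is a perfect cube, so E-series; the 5-jet and mu = 8 give E_8.

8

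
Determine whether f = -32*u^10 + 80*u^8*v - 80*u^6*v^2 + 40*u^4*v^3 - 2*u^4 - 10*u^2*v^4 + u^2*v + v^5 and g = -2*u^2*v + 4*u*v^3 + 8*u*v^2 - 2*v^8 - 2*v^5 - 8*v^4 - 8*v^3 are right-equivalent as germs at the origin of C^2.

No.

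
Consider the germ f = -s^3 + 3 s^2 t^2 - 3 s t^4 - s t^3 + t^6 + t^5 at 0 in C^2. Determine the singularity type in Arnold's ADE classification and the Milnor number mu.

The Hessian of f at 0 is [[0, 0], [0, 0]] with rank 0, so corank 2. A Groebner basis of the Jacobian ideal J(f) in C{s,t} is {-s^2 + t^4 - t^3/3, s^3, s^2*t + s^2/3 + t^3/9, -s^2 + s*t^2 - t^3/3}; counting standard monomials gives mu = 7. Corank 2; j^3 = -s^3 is a perfect cube, so E-series; the 4-jet and mu = 7 give E_7.

Type E_{7}, Milnor number mu = 7.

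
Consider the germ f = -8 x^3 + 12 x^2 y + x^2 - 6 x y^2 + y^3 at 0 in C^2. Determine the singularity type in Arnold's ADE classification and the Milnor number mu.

Type A2, Milnor number mu = 2.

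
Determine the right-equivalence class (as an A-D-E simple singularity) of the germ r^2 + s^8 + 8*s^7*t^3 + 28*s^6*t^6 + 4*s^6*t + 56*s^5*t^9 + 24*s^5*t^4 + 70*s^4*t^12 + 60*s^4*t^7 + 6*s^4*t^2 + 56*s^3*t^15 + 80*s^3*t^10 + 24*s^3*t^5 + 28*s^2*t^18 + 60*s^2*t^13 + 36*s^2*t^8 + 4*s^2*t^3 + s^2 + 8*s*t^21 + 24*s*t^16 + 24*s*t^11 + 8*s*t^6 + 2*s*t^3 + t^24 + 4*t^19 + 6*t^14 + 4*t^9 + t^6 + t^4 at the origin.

A_3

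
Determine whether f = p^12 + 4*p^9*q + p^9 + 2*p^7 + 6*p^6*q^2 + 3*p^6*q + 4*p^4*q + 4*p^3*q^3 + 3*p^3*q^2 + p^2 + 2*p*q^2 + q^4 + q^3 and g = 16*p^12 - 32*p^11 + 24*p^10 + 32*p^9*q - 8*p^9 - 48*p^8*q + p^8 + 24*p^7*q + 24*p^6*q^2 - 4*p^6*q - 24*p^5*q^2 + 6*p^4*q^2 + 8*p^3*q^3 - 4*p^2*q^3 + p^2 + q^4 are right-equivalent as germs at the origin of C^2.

No.

The Hessian of f at 0 has rank 1. Corank 1: A-series; mu = 2 gives A_2. The Hessian of g at 0 has rank 1. Corank 1: A-series; mu = 3 gives A_3. f is A_2 but g is A_3, hence not right-equivalent.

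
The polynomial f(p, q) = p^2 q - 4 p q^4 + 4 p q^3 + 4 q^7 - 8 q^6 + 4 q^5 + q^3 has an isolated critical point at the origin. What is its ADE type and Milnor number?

Type D_{4}, Milnor number mu = 4.

The Hessian of f at 0 is [[0, 0], [0, 0]] with rank 0, so corank 2. A Groebner basis of the Jacobian ideal J(f) in C{p,q} is {q^3, p^2 + 3*q^2, p*q}; counting standard monomials gives mu = 4. Corank 2; j^3 = q*(p^2 + q^2) splits into three distinct lines over C (the quadratic factor has nonzero discriminant), so D_4.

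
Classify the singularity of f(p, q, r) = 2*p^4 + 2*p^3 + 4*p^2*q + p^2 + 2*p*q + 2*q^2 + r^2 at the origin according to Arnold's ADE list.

A_{1}

The Hessian of f at 0 has rank 3. Corank 0: nondegenerate Morse point, so A_1.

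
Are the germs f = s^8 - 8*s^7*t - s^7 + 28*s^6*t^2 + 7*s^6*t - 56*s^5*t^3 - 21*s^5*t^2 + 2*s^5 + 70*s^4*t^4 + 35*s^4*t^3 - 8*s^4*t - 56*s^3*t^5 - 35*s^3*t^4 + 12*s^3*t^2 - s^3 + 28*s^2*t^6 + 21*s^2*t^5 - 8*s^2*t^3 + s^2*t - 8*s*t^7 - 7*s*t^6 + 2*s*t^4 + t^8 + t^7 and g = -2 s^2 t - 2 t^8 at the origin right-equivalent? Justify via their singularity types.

The Hessian of f at 0 is [[0, 0], [0, 0]] with rank 0, so corank 2. A Groebner basis of the Jacobian ideal J(f) in C{s,t} is {s^2*t^2, 8*s^2*t + s^2 + s*t^3, 32*s^2*t + 3*s^2 + s*t + t^4, s^3}; counting standard monomials gives mu = 9. Corank 2; j^3 = -s^2*(s - t) has shape L^2 M (L != M), so D-series; mu = 9 gives D_9. The Hessian of g at 0 is [[0, 0], [0, 0]] with rank 0, so corank 2. A Groebner basis of the Jacobian ideal J(g) in C{s,t} is {s^2/8 + t^7, s^3, s*t}; counting standard monomials gives mu = 9. Corank 2; j^3 = -2*s^2*t has shape L^2 M (L != M), so D-series; mu = 9 gives D_9. Both have type D_9, hence right-equivalent.

Yes.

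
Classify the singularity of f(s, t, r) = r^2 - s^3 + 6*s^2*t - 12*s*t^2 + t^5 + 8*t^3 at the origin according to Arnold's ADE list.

The Hessian of f at 0 has rank 1. Corank 2; j^3 = -(s - 2*t)^3 is a perfect cube, so E-series; the 5-jet and mu = 8 give E_8.

E_8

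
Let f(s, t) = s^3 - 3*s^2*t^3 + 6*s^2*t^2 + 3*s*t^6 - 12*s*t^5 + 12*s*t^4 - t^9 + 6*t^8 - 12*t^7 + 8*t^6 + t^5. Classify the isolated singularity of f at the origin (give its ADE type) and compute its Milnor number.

Type E8, Milnor number mu = 8.

The Hessian of f at 0 has rank 0. Corank 2; j^3 = s^3 is a perfect cube, so E-series; the 5-jet and mu = 8 give E_8.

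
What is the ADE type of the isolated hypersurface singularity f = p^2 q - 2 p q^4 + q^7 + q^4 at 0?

The Hessian of f at 0 is [[0, 0], [0, 0]] with rank 0, so corank 2. A Groebner basis of the Jacobian ideal J(f) in C{p,q} is {p^3, p^2/4 + q^3, p*q}; counting standard monomials gives mu = 5. Corank 2; j^3 = p^2*q has shape L^2 M (L != M), so D-series; mu = 5 gives D_5.

D5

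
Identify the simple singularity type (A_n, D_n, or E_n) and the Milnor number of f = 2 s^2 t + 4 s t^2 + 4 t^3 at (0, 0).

The Hessian of f at 0 has rank 0. Corank 2; j^3 = 2*t*(s^2 + 2*s*t + 2*t^2) splits into three distinct lines over C (the quadratic factor has nonzero discriminant), so D_4.

Type D4, Milnor number mu = 4.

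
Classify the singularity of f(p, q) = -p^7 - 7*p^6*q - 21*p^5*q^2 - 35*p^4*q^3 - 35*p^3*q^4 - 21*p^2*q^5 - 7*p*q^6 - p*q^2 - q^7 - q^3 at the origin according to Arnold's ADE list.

The Hessian of f at 0 has rank 0. Corank 2; j^3 = -q^2*(p + q) has shape L^2 M (L != M), so D-series; mu = 8 gives D_8.

D_8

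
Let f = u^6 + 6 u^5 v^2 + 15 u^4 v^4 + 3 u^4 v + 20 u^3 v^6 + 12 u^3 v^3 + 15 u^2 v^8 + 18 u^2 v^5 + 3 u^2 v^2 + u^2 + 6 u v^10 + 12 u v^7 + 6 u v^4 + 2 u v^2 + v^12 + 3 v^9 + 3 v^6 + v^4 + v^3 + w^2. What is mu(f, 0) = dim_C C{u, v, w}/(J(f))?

2

The Hessian of f at 0 has rank 2. Corank 1: A-series; mu = 2 gives A_2.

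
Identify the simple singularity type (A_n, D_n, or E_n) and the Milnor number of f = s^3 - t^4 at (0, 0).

The Hessian of f at 0 has rank 0. Corank 2; j^3 = s^3 is a perfect cube, so E-series; the 4-jet and mu = 6 give E_6.

Type E_{6}, Milnor number mu = 6.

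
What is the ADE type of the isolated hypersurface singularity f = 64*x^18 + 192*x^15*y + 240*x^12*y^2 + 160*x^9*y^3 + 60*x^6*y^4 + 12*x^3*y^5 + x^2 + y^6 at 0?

A5

The Hessian of f at 0 has rank 1. Corank 1: A-series; mu = 5 gives A_5.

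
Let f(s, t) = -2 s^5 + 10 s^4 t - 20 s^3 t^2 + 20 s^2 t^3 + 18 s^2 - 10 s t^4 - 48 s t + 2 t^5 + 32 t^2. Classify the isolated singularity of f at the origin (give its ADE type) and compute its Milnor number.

The Hessian of f at 0 has rank 1. Corank 1: A-series; mu = 4 gives A_4.

Type A_{4}, Milnor number mu = 4.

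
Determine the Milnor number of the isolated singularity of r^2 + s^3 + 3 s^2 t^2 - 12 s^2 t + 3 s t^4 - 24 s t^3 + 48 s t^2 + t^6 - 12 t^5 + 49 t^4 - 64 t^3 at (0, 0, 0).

6

The Hessian of f at 0 has rank 1. Corank 2; j^3 = (s - 4*t)^3 is a perfect cube, so E-series; the 4-jet and mu = 6 give E_6.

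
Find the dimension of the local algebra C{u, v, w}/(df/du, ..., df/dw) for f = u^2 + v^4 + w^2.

The Hessian of f at 0 has rank 2. Corank 1: A-series; mu = 3 gives A_3.

3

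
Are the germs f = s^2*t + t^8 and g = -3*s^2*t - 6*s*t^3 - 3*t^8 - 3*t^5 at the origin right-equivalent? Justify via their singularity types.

Yes.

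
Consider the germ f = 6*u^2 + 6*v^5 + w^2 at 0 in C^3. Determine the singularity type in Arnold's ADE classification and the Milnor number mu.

Type A4, Milnor number mu = 4.

The Hessian of f at 0 is [[12, 0, 0], [0, 0, 0], [0, 0, 2]] with rank 2, so corank 1. A Groebner basis of the Jacobian ideal J(f) in C{u,v,w} is {v^4, u, w}; counting standard monomials gives mu = 4. Corank 1: A-series; mu = 4 gives A_4.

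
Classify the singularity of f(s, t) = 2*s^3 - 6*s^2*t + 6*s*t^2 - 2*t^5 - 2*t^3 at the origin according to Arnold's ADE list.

The Hessian of f at 0 is [[0, 0], [0, 0]] with rank 0, so corank 2. A Groebner basis of the Jacobian ideal J(f) in C{s,t} is {t^4, s^2 - 2*s*t + t^2}; counting standard monomials gives mu = 8. Corank 2; j^3 = 2*(s - t)^3 is a perfect cube, so E-series; the 5-jet and mu = 8 give E_8.

E8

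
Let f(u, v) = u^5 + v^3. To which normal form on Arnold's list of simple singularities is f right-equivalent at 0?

E8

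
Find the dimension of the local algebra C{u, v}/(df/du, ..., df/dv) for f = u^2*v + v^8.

9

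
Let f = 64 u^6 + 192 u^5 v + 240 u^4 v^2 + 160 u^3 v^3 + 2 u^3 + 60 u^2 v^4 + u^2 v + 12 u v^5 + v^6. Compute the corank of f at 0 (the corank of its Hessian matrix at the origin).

2

The Hessian at 0 is [[0, 0], [0, 0]] of rank 0; hence corank 2.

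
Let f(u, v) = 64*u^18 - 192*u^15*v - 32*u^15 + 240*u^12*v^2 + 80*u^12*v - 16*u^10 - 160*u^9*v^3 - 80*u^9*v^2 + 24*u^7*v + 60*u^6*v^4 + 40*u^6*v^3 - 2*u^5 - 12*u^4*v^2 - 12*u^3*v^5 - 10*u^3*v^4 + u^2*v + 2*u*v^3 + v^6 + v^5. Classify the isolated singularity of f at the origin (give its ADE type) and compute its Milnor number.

Type D_7, Milnor number mu = 7.

The Hessian of f at 0 has rank 0. Corank 2; j^3 = u^2*v has shape L^2 M (L != M), so D-series; mu = 7 gives D_7.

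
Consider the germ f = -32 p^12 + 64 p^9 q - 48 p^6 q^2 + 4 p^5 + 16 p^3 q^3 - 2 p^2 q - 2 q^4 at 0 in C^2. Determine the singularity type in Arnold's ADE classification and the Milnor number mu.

Type D_5, Milnor number mu = 5.

The Hessian of f at 0 has rank 0. Corank 2; j^3 = -2*p^2*q has shape L^2 M (L != M), so D-series; mu = 5 gives D_5.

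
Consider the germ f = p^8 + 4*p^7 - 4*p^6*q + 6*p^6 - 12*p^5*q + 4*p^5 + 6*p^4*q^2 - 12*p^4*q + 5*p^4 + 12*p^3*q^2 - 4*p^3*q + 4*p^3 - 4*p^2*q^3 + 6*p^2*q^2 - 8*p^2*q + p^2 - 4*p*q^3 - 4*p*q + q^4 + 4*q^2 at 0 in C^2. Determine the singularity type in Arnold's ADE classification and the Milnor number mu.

Type A_{3}, Milnor number mu = 3.

The Hessian of f at 0 is [[2, -4], [-4, 8]] with rank 1, so corank 1. A Groebner basis of the Jacobian ideal J(f) in C{p,q} is {p^2 + p/2 - q, p*q + p/4 - q/2, p/8 + q^2 - q/4}; counting standard monomials gives mu = 3. Corank 1: A-series; mu = 3 gives A_3.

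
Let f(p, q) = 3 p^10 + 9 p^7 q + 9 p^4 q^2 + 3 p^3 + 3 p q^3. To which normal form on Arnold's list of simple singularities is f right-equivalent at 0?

E_7

The Hessian of f at 0 has rank 0. Corank 2; j^3 = 3*p^3 is a perfect cube, so E-series; the 4-jet and mu = 7 give E_7.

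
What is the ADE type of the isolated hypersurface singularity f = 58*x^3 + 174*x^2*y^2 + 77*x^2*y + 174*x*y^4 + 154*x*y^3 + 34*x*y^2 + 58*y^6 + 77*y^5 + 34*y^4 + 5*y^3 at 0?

D4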